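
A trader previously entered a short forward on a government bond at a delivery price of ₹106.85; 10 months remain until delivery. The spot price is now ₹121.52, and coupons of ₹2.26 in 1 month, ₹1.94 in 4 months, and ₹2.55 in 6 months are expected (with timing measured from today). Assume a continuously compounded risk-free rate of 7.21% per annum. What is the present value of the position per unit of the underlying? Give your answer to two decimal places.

PV(remaining coupons) I = 2.26·e^(−0.0721·1/12) + 1.94·e^(−0.0721·4/12) + 2.55·e^(−0.0721·6/12) = 6.6001
Current forward F = (S − I)·e^(rT) = (121.52 − 6.6001)·e^(0.0721·10/12) = 114.9199 × 1.061925 = 122.0363
Value (long) = (F − K)·e^(−rT) = (122.0363 − 106.85) × 0.941686 = 14.3007
Short position value = −(long value) = -₹14.30

-₹14.30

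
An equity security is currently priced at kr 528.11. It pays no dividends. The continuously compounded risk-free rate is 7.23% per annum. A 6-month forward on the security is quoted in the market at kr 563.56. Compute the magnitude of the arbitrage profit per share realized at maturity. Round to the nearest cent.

Fair forward: F* = S·e^(carry·T), with carry = r = 0.0723
F* = 528.11 · e^(0.0723 × 6/12) = 528.11 · e^0.036150 = 528.11 × 1.036811 = kr 547.5503
Market kr 563.56 > fair kr 547.5503: forward overpriced → cash-and-carry (buy spot, short the forward).
At maturity, profit = |F_mkt − F*| = |563.56 − 547.5503| = kr 16.01 per share

kr 16.01 per share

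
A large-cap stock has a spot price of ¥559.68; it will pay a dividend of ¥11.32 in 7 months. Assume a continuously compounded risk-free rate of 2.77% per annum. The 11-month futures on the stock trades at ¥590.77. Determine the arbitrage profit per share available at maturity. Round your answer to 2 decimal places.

¥28.12 per share

PV(dividends) I = 11.32·e^(−0.0277·7/12) = 11.1386
Fair futures F* = (S − I)·e^(rT) = (559.68 − 11.1386)·e^0.025392 = 548.5414 × 1.025717 = 562.6482
Market ¥590.77 > fair 562.6482: forward overpriced → cash-and-carry (borrow at r, buy the stock and collect the dividends, short the forward).
Profit at T = |F_mkt − F*| = |590.77 − 562.6482| = ¥28.12 per share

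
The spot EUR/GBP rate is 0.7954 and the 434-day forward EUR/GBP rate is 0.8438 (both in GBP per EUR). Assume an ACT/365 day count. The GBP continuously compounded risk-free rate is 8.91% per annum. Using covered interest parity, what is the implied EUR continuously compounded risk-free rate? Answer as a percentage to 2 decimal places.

3.94%

F = S·e^((r_GBP − r_EUR)T) ⇒ r_EUR = r_GBP − ln(F/S)/T
ln(0.8438/0.7954) = 0.059070; /(434/365) = 0.049679
r_EUR = 0.0891 − 0.049679 = 0.039421
r_EUR = 3.94%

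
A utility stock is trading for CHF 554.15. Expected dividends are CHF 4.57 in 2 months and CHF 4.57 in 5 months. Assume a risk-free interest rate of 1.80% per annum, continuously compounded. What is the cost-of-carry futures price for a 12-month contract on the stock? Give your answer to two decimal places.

CHF 554.96

PV(dividends) I = 4.57·e^(−0.0180·2/12) + 4.57·e^(−0.0180·5/12)
I = 4.5563 + 4.5359 = 9.0922
F = (S − I)·e^(rT) = (554.15 − 9.0922) · e^(0.0180·12/12)
= 545.0578 · e^0.018000 = 545.0578 × 1.018163 = CHF 554.96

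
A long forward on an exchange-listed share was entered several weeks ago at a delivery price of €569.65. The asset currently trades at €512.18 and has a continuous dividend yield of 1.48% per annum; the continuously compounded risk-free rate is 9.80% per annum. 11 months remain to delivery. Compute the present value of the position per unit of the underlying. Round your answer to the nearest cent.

Current fair forward for the remaining 11 months: F = S·e^((r − q)·T), (r − q) = 0.0980 − 0.0148 = 0.0832
F = 512.18 · e^(0.0832 × 11/12) = 512.18 × 1.079250 = 552.7703
Value of long forward = (F − K)·e^(−rT) = (552.7703 − 569.65) · e^(−0.0980·11/12)
= -16.8797 × 0.914084 = -15.43

-€15.43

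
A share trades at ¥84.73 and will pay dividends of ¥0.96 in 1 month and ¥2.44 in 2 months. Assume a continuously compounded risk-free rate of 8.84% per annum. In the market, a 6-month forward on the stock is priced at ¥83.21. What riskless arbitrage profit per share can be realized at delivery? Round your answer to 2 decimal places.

PV(dividends) I = 0.96·e^(−0.0884·1/12) + 2.44·e^(−0.0884·2/12) = 3.3573
Fair forward F* = (S − I)·e^(rT) = (84.73 − 3.3573)·e^0.044200 = 81.3727 × 1.045191 = 85.0500
Market ¥83.21 < fair 85.0500: forward underpriced → reverse cash-and-carry (short the stock, invest proceeds at r, pay the dividends, go long the forward).
Profit at T = |F_mkt − F*| = |83.21 − 85.0500| = ¥1.84 per share

¥1.84 per share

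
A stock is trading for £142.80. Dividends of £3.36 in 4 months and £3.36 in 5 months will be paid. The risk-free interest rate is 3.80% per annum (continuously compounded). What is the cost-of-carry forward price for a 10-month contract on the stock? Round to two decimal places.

PV(dividends) I = 3.36·e^(−0.0380·4/12) + 3.36·e^(−0.0380·5/12)
I = 3.3177 + 3.3072 = 6.6249
F = (S − I)·e^(rT) = (142.80 − 6.6249) · e^(0.0380·10/12)
= 136.1751 · e^0.031667 = 136.1751 × 1.032174 = £140.56

£140.56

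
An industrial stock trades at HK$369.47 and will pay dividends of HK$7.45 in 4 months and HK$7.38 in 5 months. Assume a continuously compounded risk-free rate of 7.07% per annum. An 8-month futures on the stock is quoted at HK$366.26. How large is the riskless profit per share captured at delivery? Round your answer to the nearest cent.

PV(dividends) I = 7.45·e^(−0.0707·4/12) + 7.38·e^(−0.0707·5/12) = 14.4422
Fair futures F* = (S − I)·e^(rT) = (369.47 − 14.4422)·e^0.047133 = 355.0278 × 1.048261 = 372.1618
Market HK$366.26 < fair 372.1618: forward underpriced → reverse cash-and-carry (short the stock, invest proceeds at r, pay the dividends, go long the forward).
Profit at T = |F_mkt − F*| = |366.26 − 372.1618| = HK$5.90 per share

HK$5.90 per share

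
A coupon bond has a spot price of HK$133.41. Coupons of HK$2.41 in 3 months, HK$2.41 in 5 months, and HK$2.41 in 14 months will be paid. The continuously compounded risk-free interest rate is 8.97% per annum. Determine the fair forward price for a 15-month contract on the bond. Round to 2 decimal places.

PV(coupons) I = 2.41·e^(−0.0897·3/12) + 2.41·e^(−0.0897·5/12) + 2.41·e^(−0.0897·14/12)
I = 2.3566 + 2.3216 + 2.1705 = 6.8487
F = (S − I)·e^(rT) = (133.41 − 6.8487) · e^(0.0897·15/12)
= 126.5613 · e^0.112125 = 126.5613 × 1.118653 = HK$141.58

HK$141.58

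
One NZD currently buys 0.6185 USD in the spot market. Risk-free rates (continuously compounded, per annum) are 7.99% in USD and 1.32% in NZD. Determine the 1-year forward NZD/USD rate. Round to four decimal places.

0.6612

F = S·e^((r_USD − r_NZD)T) = 0.6185 · e^((0.0799 − 0.0132) × 1)
= 0.6185 · e^0.066700 = 0.6185 × 1.068975
F = 0.6612 USD per NZD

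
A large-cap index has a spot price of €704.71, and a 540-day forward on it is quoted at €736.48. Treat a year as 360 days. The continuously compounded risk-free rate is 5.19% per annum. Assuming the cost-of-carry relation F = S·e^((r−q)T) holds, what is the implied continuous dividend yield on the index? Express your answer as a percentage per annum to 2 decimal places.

From F = S·e^((r−q)T): (r − q) = ln(F/S)/T
ln(736.48/704.71) = ln(1.045082) = 0.044095
(r − q) = 0.044095 / (540/360) = 0.029397
q = r − ln(F/S)/T = 0.0519 − 0.029397 = 0.022503
q = 2.25%

2.25%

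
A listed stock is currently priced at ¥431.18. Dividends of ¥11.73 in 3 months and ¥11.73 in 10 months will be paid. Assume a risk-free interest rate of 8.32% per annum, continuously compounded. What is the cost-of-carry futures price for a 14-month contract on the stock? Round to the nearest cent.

PV(dividends) I = 11.73·e^(−0.0832·3/12) + 11.73·e^(−0.0832·10/12)
I = 11.4885 + 10.9443 = 22.4328
F = (S − I)·e^(rT) = (431.18 − 22.4328) · e^(0.0832·14/12)
= 408.7472 · e^0.097067 = 408.7472 × 1.101934 = ¥450.41

¥450.41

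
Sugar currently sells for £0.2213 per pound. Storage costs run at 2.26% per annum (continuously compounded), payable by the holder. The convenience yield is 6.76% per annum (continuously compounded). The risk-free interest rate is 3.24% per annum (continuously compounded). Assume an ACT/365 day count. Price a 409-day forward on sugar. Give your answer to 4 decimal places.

£0.2182 per pound

Net carry = r + u − y = 0.0324 + 0.0226 − 0.0676 = -0.0126
F = S·e^((r+u−y)T) = 0.2213 · e^(-0.0126 × 409/365) = 0.2213 · e^-0.014119
= 0.2213 × 0.985980 = £0.2182 per pound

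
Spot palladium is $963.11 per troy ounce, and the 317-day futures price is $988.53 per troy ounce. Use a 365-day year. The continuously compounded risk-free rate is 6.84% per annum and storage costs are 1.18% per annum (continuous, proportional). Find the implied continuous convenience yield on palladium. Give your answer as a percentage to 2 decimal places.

5.02%

F = S·e^((r+u−y)T) ⇒ (r+u−y) = ln(F/S)/T
ln(988.53/963.11) = 0.026051; /T ⇒ 0.029996
y = r + u − ln(F/S)/T = 0.0684 + 0.0118 − 0.029996 = 0.050204
y = 5.02%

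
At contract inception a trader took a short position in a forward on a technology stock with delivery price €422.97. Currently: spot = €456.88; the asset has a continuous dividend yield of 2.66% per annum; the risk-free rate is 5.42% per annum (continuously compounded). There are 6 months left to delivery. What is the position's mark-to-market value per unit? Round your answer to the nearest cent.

Current fair forward for the remaining 6 months: F = S·e^((r − q)·T), (r − q) = 0.0542 − 0.0266 = 0.0276
F = 456.88 · e^(0.0276 × 6/12) = 456.88 × 1.013896 = 463.2288
Value of long forward = (F − K)·e^(−rT) = (463.2288 − 422.97) · e^(−0.0542·6/12)
= 40.2588 × 0.973264 = 39.18
Short position value = −(long value) = -€39.18

-€39.18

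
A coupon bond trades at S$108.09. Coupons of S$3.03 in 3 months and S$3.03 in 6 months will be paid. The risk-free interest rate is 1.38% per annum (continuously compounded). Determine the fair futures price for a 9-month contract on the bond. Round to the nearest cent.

S$103.12

PV(coupons) I = 3.03·e^(−0.0138·3/12) + 3.03·e^(−0.0138·6/12)
I = 3.0196 + 3.0092 = 6.0288
F = (S − I)·e^(rT) = (108.09 − 6.0288) · e^(0.0138·9/12)
= 102.0612 · e^0.010350 = 102.0612 × 1.010404 = S$103.12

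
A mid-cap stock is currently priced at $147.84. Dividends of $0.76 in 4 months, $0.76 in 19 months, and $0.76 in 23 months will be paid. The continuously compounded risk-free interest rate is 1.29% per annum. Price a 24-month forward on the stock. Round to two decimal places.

$149.40

PV(dividends) I = 0.76·e^(−0.0129·4/12) + 0.76·e^(−0.0129·19/12) + 0.76·e^(−0.0129·23/12)
I = 0.7567 + 0.7446 + 0.7414 = 2.2427
F = (S − I)·e^(rT) = (147.84 − 2.2427) · e^(0.0129·24/12)
= 145.5973 · e^0.025800 = 145.5973 × 1.026136 = $149.40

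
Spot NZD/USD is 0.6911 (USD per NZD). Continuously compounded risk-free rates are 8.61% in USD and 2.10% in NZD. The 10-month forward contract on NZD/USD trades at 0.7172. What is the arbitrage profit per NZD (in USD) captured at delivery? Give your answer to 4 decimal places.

0.0124 per NZD (in USD)

Fair forward: F* = S·e^(carry·T), with carry = (r_USD − r_NZD) = 0.0861 − 0.0210 = 0.0651
F* = 0.6911 · e^(0.0651 × 10/12) = 0.6911 · e^0.054250 = 0.6911 × 1.055749 = 0.7296
Market 0.7172 < fair 0.7296: forward underpriced → reverse cash-and-carry (short spot, go long the forward).
At maturity, profit = |F_mkt − F*| = |0.7172 − 0.7296| = 0.0124 per NZD (in USD)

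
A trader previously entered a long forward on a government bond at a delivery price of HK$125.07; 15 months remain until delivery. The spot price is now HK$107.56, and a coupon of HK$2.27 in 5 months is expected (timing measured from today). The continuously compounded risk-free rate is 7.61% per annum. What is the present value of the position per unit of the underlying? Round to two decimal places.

PV(remaining coupons) I = 2.27·e^(−0.0761·5/12) = 2.1992
Current forward F = (S − I)·e^(rT) = (107.56 − 2.1992)·e^(0.0761·15/12) = 105.3608 × 1.099796 = 115.8754
Value (long) = (F − K)·e^(−rT) = (115.8754 − 125.07) × 0.909259 = -8.3603
Value = -HK$8.36

-HK$8.36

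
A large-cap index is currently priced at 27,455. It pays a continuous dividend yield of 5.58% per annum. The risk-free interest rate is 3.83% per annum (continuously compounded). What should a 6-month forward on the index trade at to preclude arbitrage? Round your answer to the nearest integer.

F = S·e^((r − q)T) = 27455 · e^((0.0383 − 0.0558) × 6/12)
= 27455 · e^-0.008750 = 27455 × 0.991288
F = 27,216

27,216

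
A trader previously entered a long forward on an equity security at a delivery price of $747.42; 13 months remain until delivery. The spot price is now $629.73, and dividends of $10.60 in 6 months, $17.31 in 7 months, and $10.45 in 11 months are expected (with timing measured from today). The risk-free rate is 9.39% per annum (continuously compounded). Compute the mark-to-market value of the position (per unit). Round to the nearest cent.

PV(remaining dividends) I = 10.60·e^(−0.0939·6/12) + 17.31·e^(−0.0939·7/12) + 10.45·e^(−0.0939·11/12) = 36.0893
Current forward F = (S − I)·e^(rT) = (629.73 − 36.0893)·e^(0.0939·13/12) = 593.6407 × 1.107079 = 657.2072
Value (long) = (F − K)·e^(−rT) = (657.2072 − 747.42) × 0.903278 = -81.4872
Value = -$81.49

-$81.49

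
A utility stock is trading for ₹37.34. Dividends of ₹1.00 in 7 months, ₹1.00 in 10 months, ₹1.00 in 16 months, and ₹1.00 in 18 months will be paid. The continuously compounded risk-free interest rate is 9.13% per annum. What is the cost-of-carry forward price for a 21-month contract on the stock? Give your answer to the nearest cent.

PV(dividends) I = 1.00·e^(−0.0913·7/12) + 1.00·e^(−0.0913·10/12) + 1.00·e^(−0.0913·16/12) + 1.00·e^(−0.0913·18/12)
I = 0.9481 + 0.9267 + 0.8854 + 0.8720 = 3.6322
F = (S − I)·e^(rT) = (37.34 − 3.6322) · e^(0.0913·21/12)
= 33.7078 · e^0.159775 = 33.7078 × 1.173247 = ₹39.55

₹39.55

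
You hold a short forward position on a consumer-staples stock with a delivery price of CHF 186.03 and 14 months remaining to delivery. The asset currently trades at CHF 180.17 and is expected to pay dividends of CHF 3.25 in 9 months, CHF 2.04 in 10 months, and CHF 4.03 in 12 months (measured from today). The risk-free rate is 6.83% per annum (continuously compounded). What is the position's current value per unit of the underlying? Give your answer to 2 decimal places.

CHF 0.39

PV(remaining dividends) I = 3.25·e^(−0.0683·9/12) + 2.04·e^(−0.0683·10/12) + 4.03·e^(−0.0683·12/12) = 8.7788
Current forward F = (S − I)·e^(rT) = (180.17 − 8.7788)·e^(0.0683·14/12) = 171.3912 × 1.082944 = 185.6071
Value (long) = (F − K)·e^(−rT) = (185.6071 − 186.03) × 0.923409 = -0.3905
Short position value = −(long value) = CHF 0.39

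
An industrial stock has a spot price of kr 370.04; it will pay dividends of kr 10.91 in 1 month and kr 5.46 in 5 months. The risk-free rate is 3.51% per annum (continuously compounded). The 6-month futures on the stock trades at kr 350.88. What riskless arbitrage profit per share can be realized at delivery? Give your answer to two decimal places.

kr 9.16 per share

PV(dividends) I = 10.91·e^(−0.0351·1/12) + 5.46·e^(−0.0351·5/12) = 16.2589
Fair futures F* = (S − I)·e^(rT) = (370.04 − 16.2589)·e^0.017550 = 353.7811 × 1.017705 = 360.0448
Market kr 350.88 < fair 360.0448: forward underpriced → reverse cash-and-carry (short the stock, invest proceeds at r, pay the dividends, go long the forward).
Profit at T = |F_mkt − F*| = |350.88 − 360.0448| = kr 9.16 per share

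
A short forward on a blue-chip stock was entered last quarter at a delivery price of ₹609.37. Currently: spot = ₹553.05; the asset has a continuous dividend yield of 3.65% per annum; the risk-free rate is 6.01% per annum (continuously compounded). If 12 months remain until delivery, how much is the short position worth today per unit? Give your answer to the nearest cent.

₹40.60

Current fair forward for the remaining 12 months: F = S·e^((r − q)·T), (r − q) = 0.0601 − 0.0365 = 0.0236
F = 553.05 · e^(0.0236 × 12/12) = 553.05 × 1.023881 = 566.2574
Value of long forward = (F − K)·e^(−rT) = (566.2574 − 609.37) · e^(−0.0601·12/12)
= -43.1126 × 0.941670 = -40.60
Short position value = −(long value) = ₹40.60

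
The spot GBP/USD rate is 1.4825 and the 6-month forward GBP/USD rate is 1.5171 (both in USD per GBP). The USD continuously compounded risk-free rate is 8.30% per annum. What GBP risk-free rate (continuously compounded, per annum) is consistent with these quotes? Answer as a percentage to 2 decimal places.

F = S·e^((r_USD − r_GBP)T) ⇒ r_GBP = r_USD − ln(F/S)/T
ln(1.5171/1.4825) = 0.023071; /(6/12) = 0.046142
r_GBP = 0.0830 − 0.046142 = 0.036858
r_GBP = 3.69%

3.69%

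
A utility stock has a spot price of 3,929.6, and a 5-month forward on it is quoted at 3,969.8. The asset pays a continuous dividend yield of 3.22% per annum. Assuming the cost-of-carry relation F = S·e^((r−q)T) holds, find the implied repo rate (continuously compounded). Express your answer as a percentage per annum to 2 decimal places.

5.66%

From F = S·e^((r−q)T): (r − q) = ln(F/S)/T
ln(3969.8/3929.6) = ln(1.010230) = 0.010178
(r − q) = 0.010178 / (5/12) = 0.024427
r = ln(F/S)/T + q = 0.024427 + 0.0322 = 0.056627
r = 5.66%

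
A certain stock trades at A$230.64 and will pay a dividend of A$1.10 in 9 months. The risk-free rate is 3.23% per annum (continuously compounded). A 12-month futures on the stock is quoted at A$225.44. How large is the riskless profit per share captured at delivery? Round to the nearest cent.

PV(dividends) I = 1.10·e^(−0.0323·9/12) = 1.0737
Fair futures F* = (S − I)·e^(rT) = (230.64 − 1.0737)·e^0.032300 = 229.5663 × 1.032827 = 237.1023
Market A$225.44 < fair 237.1023: forward underpriced → reverse cash-and-carry (short the stock, invest proceeds at r, pay the dividends, go long the forward).
Profit at T = |F_mkt − F*| = |225.44 − 237.1023| = A$11.66 per share

A$11.66 per share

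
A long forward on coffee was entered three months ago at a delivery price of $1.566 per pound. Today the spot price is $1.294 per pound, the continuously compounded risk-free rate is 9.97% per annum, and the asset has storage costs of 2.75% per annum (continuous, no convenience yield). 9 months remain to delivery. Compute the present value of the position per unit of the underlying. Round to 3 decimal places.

-$0.132 per pound

Current fair forward for the remaining 9 months: F = S·e^((r + u)·T), (r + u) = 0.0997 + 0.0275 = 0.1272
F = 1.294 · e^(0.1272 × 9/12) = 1.294 × 1.100099 = 1.4235
Value of long forward = (F − K)·e^(−rT) = (1.4235 − 1.566) · e^(−0.0997·9/12)
= -0.1425 × 0.927952 = -0.132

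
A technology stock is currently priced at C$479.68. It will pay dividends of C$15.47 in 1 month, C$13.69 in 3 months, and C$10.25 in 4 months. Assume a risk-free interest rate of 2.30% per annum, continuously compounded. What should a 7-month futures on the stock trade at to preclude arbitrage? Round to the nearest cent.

PV(dividends) I = 15.47·e^(−0.0230·1/12) + 13.69·e^(−0.0230·3/12) + 10.25·e^(−0.0230·4/12)
I = 15.4404 + 13.6115 + 10.1717 = 39.2236
F = (S − I)·e^(rT) = (479.68 − 39.2236) · e^(0.0230·7/12)
= 440.4564 · e^0.013417 = 440.4564 × 1.013507 = C$446.41

C$446.41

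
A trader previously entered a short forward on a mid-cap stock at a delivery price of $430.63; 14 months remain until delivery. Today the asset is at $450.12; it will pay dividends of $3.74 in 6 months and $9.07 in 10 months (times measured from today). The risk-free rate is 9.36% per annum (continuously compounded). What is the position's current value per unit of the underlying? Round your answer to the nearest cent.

-$52.08

PV(remaining dividends) I = 3.74·e^(−0.0936·6/12) + 9.07·e^(−0.0936·10/12) = 11.9584
Current forward F = (S − I)·e^(rT) = (450.12 − 11.9584)·e^(0.0936·14/12) = 438.1616 × 1.115385 = 488.7189
Value (long) = (F − K)·e^(−rT) = (488.7189 − 430.63) × 0.896551 = 52.0797
Short position value = −(long value) = -$52.08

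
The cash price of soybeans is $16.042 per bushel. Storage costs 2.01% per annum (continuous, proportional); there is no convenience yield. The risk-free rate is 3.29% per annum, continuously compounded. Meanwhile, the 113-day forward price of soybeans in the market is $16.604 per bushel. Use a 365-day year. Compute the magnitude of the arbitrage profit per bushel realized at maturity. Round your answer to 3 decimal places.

$0.297 per bushel

Fair forward: F* = S·e^(carry·T), with carry = (r + u) = 0.0329 + 0.0201 = 0.0530
F* = 16.042 · e^(0.0530 × 113/365) = 16.042 · e^0.016408 = 16.042 × 1.016543 = $16.3074
Market $16.604 > fair $16.3074: forward overpriced → cash-and-carry (buy spot, short the forward).
At maturity, profit = |F_mkt − F*| = |16.604 − 16.3074| = $0.297 per bushel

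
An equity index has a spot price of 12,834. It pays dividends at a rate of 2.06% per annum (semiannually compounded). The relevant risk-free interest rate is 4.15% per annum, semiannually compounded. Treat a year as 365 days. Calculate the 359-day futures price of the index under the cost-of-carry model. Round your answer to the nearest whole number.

13,096

F = S · (1+r/2)^(2T) / (1+q/2)^(2T)
= 12834 × 1.041227 / 1.020362 = 12834 × 1.020449
F = 13,096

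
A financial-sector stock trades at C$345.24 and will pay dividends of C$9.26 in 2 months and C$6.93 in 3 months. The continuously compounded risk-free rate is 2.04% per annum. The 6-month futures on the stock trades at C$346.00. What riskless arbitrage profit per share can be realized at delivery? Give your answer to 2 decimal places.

PV(dividends) I = 9.26·e^(−0.0204·2/12) + 6.93·e^(−0.0204·3/12) = 16.1233
Fair futures F* = (S − I)·e^(rT) = (345.24 − 16.1233)·e^0.010200 = 329.1167 × 1.010252 = 332.4908
Market C$346.00 > fair 332.4908: forward overpriced → cash-and-carry (borrow at r, buy the stock and collect the dividends, short the forward).
Profit at T = |F_mkt − F*| = |346.00 − 332.4908| = C$13.51 per share

C$13.51 per share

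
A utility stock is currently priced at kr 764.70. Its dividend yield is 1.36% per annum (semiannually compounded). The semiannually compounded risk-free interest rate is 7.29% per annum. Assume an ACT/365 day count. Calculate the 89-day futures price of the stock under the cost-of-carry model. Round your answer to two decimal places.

kr 775.60

F = S · (1+r/2)^(2T) / (1+q/2)^(2T)
= 764.70 × 1.017613 / 1.003310 = 764.70 × 1.014256
F = kr 775.60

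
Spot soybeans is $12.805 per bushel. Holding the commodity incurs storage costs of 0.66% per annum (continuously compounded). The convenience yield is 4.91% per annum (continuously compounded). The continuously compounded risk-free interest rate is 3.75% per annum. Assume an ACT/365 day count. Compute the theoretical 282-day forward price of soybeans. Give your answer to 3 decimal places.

$12.756 per bushel

Net carry = r + u − y = 0.0375 + 0.0066 − 0.0491 = -0.0050
F = S·e^((r+u−y)T) = 12.805 · e^(-0.0050 × 282/365) = 12.805 · e^-0.003863
= 12.805 × 0.996144 = $12.756 per bushel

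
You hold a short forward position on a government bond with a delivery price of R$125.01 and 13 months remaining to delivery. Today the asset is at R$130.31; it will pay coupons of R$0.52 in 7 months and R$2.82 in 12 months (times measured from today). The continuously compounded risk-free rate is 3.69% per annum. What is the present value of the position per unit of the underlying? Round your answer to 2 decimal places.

-R$6.97

PV(remaining coupons) I = 0.52·e^(−0.0369·7/12) + 2.82·e^(−0.0369·12/12) = 3.2268
Current forward F = (S − I)·e^(rT) = (130.31 − 3.2268)·e^(0.0369·13/12) = 127.0832 × 1.040785 = 132.2663
Value (long) = (F − K)·e^(−rT) = (132.2663 − 125.01) × 0.960813 = 6.9719
Short position value = −(long value) = -R$6.97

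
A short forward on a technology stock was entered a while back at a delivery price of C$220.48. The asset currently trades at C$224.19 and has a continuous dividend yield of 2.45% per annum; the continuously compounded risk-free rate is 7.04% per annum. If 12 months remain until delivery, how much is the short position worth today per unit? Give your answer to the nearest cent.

Current fair forward for the remaining 12 months: F = S·e^((r − q)·T), (r − q) = 0.0704 − 0.0245 = 0.0459
F = 224.19 · e^(0.0459 × 12/12) = 224.19 × 1.046970 = 234.7202
Value of long forward = (F − K)·e^(−rT) = (234.7202 − 220.48) · e^(−0.0704·12/12)
= 14.2402 × 0.932021 = 13.27
Short position value = −(long value) = -C$13.27

-C$13.27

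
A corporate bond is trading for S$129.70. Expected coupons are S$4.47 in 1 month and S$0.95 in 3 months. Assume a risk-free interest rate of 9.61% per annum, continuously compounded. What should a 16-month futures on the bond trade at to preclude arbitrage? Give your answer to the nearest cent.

PV(coupons) I = 4.47·e^(−0.0961·1/12) + 0.95·e^(−0.0961·3/12)
I = 4.4343 + 0.9274 = 5.3617
F = (S − I)·e^(rT) = (129.70 − 5.3617) · e^(0.0961·16/12)
= 124.3383 · e^0.128133 = 124.3383 × 1.136704 = S$141.34

S$141.34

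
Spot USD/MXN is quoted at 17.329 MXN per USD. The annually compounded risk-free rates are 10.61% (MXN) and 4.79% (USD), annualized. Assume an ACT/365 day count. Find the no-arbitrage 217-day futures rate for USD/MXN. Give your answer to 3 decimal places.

By covered interest parity, F = S · (1+r_MXN)^T / (1+r_USD)^T
= 17.329 × 1.061785 / 1.028207 = 17.329 × 1.032657
F = 17.895 MXN per USD

17.895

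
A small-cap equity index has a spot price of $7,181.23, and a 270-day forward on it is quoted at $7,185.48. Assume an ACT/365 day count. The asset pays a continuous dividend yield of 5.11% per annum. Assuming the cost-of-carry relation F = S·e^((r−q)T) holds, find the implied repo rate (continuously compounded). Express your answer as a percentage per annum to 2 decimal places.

From F = S·e^((r−q)T): (r − q) = ln(F/S)/T
ln(7185.48/7181.23) = ln(1.000592) = 0.000592
(r − q) = 0.000592 / (270/365) = 0.000800
r = ln(F/S)/T + q = 0.000800 + 0.0511 = 0.051900
r = 5.19%

5.19%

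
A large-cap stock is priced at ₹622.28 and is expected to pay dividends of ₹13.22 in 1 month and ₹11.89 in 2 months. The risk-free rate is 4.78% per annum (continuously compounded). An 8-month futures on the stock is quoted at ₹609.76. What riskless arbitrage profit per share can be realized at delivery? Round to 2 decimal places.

PV(dividends) I = 13.22·e^(−0.0478·1/12) + 11.89·e^(−0.0478·2/12) = 24.9631
Fair futures F* = (S − I)·e^(rT) = (622.28 − 24.9631)·e^0.031867 = 597.3169 × 1.032380 = 616.6580
Market ₹609.76 < fair 616.6580: forward underpriced → reverse cash-and-carry (short the stock, invest proceeds at r, pay the dividends, go long the forward).
Profit at T = |F_mkt − F*| = |609.76 − 616.6580| = ₹6.90 per share

₹6.90 per share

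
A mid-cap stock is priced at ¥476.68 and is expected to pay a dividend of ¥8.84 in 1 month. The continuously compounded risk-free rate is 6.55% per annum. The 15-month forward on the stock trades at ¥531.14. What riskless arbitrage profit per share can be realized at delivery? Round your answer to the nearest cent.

PV(dividends) I = 8.84·e^(−0.0655·1/12) = 8.7919
Fair forward F* = (S − I)·e^(rT) = (476.68 − 8.7919)·e^0.081875 = 467.8881 × 1.085320 = 507.8083
Market ¥531.14 > fair 507.8083: forward overpriced → cash-and-carry (borrow at r, buy the stock and collect the dividends, short the forward).
Profit at T = |F_mkt − F*| = |531.14 − 507.8083| = ¥23.33 per share

¥23.33 per share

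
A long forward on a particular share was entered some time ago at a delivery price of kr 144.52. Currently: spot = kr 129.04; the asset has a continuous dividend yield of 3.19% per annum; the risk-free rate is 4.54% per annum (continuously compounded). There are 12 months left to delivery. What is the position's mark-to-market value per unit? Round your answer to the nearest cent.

Current fair forward for the remaining 12 months: F = S·e^((r − q)·T), (r − q) = 0.0454 − 0.0319 = 0.0135
F = 129.04 · e^(0.0135 × 12/12) = 129.04 × 1.013592 = 130.7939
Value of long forward = (F − K)·e^(−rT) = (130.7939 − 144.52) · e^(−0.0454·12/12)
= -13.7261 × 0.955615 = -13.12

-kr 13.12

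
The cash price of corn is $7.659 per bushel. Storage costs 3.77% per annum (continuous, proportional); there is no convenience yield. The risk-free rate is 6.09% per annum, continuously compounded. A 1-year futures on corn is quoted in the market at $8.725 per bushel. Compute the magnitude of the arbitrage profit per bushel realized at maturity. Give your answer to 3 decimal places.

Fair futures: F* = S·e^(carry·T), with carry = (r + u) = 0.0609 + 0.0377 = 0.0986
F* = 7.659 · e^(0.0986 × 12/12) = 7.659 · e^0.098600 = 7.659 × 1.103625 = $8.4527
Market $8.725 > fair $8.4527: forward overpriced → cash-and-carry (buy spot, short the forward).
At maturity, profit = |F_mkt − F*| = |8.725 − 8.4527| = $0.272 per bushel

$0.272 per bushel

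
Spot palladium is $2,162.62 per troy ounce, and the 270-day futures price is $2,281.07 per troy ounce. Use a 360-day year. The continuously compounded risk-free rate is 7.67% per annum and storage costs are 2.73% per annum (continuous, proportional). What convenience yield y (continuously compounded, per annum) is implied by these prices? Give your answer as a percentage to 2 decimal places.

3.29%

F = S·e^((r+u−y)T) ⇒ (r+u−y) = ln(F/S)/T
ln(2281.07/2162.62) = 0.053324; /T ⇒ 0.071099
y = r + u − ln(F/S)/T = 0.0767 + 0.0273 − 0.071099 = 0.032901
y = 3.29%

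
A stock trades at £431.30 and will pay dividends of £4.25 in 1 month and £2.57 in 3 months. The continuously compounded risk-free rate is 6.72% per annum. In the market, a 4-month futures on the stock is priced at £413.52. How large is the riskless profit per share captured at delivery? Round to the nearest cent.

£20.64 per share

PV(dividends) I = 4.25·e^(−0.0672·1/12) + 2.57·e^(−0.0672·3/12) = 6.7535
Fair futures F* = (S − I)·e^(rT) = (431.30 − 6.7535)·e^0.022400 = 424.5465 × 1.022653 = 434.1638
Market £413.52 < fair 434.1638: forward underpriced → reverse cash-and-carry (short the stock, invest proceeds at r, pay the dividends, go long the forward).
Profit at T = |F_mkt − F*| = |413.52 − 434.1638| = £20.64 per share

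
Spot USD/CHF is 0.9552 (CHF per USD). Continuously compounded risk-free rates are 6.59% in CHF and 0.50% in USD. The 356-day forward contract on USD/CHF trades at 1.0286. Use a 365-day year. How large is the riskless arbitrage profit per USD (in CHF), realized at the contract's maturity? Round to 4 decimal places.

0.0149 per USD (in CHF)

Fair forward: F* = S·e^(carry·T), with carry = (r_CHF − r_USD) = 0.0659 − 0.0050 = 0.0609
F* = 0.9552 · e^(0.0609 × 356/365) = 0.9552 · e^0.059398 = 0.9552 × 1.061198 = 1.0137
Market 1.0286 > fair 1.0137: forward overpriced → cash-and-carry (buy spot, short the forward).
At maturity, profit = |F_mkt − F*| = |1.0286 − 1.0137| = 0.0149 per USD (in CHF)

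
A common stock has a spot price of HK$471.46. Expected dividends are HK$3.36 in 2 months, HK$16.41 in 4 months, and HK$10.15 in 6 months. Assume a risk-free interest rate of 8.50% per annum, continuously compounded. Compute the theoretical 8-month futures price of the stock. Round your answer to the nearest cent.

HK$468.27

PV(dividends) I = 3.36·e^(−0.0850·2/12) + 16.41·e^(−0.0850·4/12) + 10.15·e^(−0.0850·6/12)
I = 3.3127 + 15.9516 + 9.7277 = 28.9920
F = (S − I)·e^(rT) = (471.46 − 28.9920) · e^(0.0850·8/12)
= 442.4680 · e^0.056667 = 442.4680 × 1.058303 = HK$468.27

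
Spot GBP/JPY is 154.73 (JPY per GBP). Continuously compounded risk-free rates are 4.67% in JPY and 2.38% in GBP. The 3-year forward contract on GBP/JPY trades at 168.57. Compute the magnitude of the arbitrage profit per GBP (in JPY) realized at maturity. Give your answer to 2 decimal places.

Fair forward: F* = S·e^(carry·T), with carry = (r_JPY − r_GBP) = 0.0467 − 0.0238 = 0.0229
F* = 154.73 · e^(0.0229 × 3) = 154.73 · e^0.068700 = 154.73 × 1.071115 = 165.7336
Market 168.57 > fair 165.7336: forward overpriced → cash-and-carry (buy spot, short the forward).
At maturity, profit = |F_mkt − F*| = |168.57 − 165.7336| = 2.84 per GBP (in JPY)

2.84 per GBP (in JPY)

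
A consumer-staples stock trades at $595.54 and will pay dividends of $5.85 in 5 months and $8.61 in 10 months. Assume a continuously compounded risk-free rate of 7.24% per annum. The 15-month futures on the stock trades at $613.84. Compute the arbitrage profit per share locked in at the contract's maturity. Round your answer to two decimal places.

PV(dividends) I = 5.85·e^(−0.0724·5/12) + 8.61·e^(−0.0724·10/12) = 13.7821
Fair futures F* = (S − I)·e^(rT) = (595.54 − 13.7821)·e^0.090500 = 581.7579 × 1.094722 = 636.8632
Market $613.84 < fair 636.8632: forward underpriced → reverse cash-and-carry (short the stock, invest proceeds at r, pay the dividends, go long the forward).
Profit at T = |F_mkt − F*| = |613.84 − 636.8632| = $23.02 per share

$23.02 per share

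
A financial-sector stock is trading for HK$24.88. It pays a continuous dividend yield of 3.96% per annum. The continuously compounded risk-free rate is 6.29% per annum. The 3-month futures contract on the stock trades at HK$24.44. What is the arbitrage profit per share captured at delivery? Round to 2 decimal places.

HK$0.59 per share

Fair futures: F* = S·e^(carry·T), with carry = (r − q) = 0.0629 − 0.0396 = 0.0233
F* = 24.88 · e^(0.0233 × 3/12) = 24.88 · e^0.005825 = 24.88 × 1.005842 = HK$25.0253
Market HK$24.44 < fair HK$25.0253: forward underpriced → reverse cash-and-carry (short spot, go long the forward).
At maturity, profit = |F_mkt − F*| = |24.44 − 25.0253| = HK$0.59 per share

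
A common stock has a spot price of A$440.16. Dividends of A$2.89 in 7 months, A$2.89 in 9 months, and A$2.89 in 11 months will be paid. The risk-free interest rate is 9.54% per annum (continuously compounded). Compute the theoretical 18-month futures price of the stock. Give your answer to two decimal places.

PV(dividends) I = 2.89·e^(−0.0954·7/12) + 2.89·e^(−0.0954·9/12) + 2.89·e^(−0.0954·11/12)
I = 2.7336 + 2.6904 + 2.6480 = 8.0720
F = (S − I)·e^(rT) = (440.16 − 8.0720) · e^(0.0954·18/12)
= 432.0880 · e^0.143100 = 432.0880 × 1.153845 = A$498.56

A$498.56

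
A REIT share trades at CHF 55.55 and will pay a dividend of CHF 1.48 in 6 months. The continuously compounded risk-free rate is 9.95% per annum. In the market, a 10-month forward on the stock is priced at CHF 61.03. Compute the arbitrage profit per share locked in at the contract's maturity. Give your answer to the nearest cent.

CHF 2.21 per share

PV(dividends) I = 1.48·e^(−0.0995·6/12) = 1.4082
Fair forward F* = (S − I)·e^(rT) = (55.55 − 1.4082)·e^0.082917 = 54.1418 × 1.086452 = 58.8225
Market CHF 61.03 > fair 58.8225: forward overpriced → cash-and-carry (borrow at r, buy the stock and collect the dividends, short the forward).
Profit at T = |F_mkt − F*| = |61.03 − 58.8225| = CHF 2.21 per share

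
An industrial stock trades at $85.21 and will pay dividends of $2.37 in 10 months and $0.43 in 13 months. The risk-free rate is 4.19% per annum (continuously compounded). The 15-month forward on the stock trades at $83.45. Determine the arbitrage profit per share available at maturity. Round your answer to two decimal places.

PV(dividends) I = 2.37·e^(−0.0419·10/12) + 0.43·e^(−0.0419·13/12) = 2.6996
Fair forward F* = (S − I)·e^(rT) = (85.21 − 2.6996)·e^0.052375 = 82.5104 × 1.053771 = 86.9471
Market $83.45 < fair 86.9471: forward underpriced → reverse cash-and-carry (short the stock, invest proceeds at r, pay the dividends, go long the forward).
Profit at T = |F_mkt − F*| = |83.45 − 86.9471| = $3.50 per share

$3.50 per share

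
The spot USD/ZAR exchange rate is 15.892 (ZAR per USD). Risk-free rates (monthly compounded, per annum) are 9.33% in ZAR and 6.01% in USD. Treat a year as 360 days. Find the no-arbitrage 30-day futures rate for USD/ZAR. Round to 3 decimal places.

By covered interest parity, F = S · (1+r_ZAR/12)^(12T) / (1+r_USD/12)^(12T)
= 15.892 × 1.007775 / 1.005008 = 15.892 × 1.002753
F = 15.936 ZAR per USD

15.936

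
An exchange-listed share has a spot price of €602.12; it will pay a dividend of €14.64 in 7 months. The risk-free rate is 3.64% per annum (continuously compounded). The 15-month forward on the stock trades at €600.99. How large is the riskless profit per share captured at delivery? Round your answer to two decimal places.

PV(dividends) I = 14.64·e^(−0.0364·7/12) = 14.3324
Fair forward F* = (S − I)·e^(rT) = (602.12 − 14.3324)·e^0.045500 = 587.7876 × 1.046551 = 615.1497
Market €600.99 < fair 615.1497: forward underpriced → reverse cash-and-carry (short the stock, invest proceeds at r, pay the dividends, go long the forward).
Profit at T = |F_mkt − F*| = |600.99 − 615.1497| = €14.16 per share

€14.16 per share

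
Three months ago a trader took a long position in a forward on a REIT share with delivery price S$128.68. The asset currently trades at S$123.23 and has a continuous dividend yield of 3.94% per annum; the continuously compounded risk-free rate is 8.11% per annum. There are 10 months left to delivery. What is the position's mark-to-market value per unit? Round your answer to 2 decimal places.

-S$1.02

Current fair forward for the remaining 10 months: F = S·e^((r − q)·T), (r − q) = 0.0811 − 0.0394 = 0.0417
F = 123.23 · e^(0.0417 × 10/12) = 123.23 × 1.035361 = 127.5875
Value of long forward = (F − K)·e^(−rT) = (127.5875 − 128.68) · e^(−0.0811·10/12)
= -1.0925 × 0.934650 = -1.02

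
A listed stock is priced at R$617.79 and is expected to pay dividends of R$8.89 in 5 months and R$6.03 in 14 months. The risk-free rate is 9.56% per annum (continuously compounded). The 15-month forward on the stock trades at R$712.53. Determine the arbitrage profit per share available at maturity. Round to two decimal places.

R$32.03 per share

PV(dividends) I = 8.89·e^(−0.0956·5/12) + 6.03·e^(−0.0956·14/12) = 13.9364
Fair forward F* = (S − I)·e^(rT) = (617.79 − 13.9364)·e^0.119500 = 603.8536 × 1.126933 = 680.5025
Market R$712.53 > fair 680.5025: forward overpriced → cash-and-carry (borrow at r, buy the stock and collect the dividends, short the forward).
Profit at T = |F_mkt − F*| = |712.53 − 680.5025| = R$32.03 per share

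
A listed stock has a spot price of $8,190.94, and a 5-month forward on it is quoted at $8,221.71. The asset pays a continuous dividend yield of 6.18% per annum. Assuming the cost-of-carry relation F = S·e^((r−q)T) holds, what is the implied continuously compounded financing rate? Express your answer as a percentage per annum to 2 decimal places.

From F = S·e^((r−q)T): (r − q) = ln(F/S)/T
ln(8221.71/8190.94) = ln(1.003757) = 0.003750
(r − q) = 0.003750 / (5/12) = 0.009000
r = ln(F/S)/T + q = 0.009000 + 0.0618 = 0.070800
r = 7.08%

7.08%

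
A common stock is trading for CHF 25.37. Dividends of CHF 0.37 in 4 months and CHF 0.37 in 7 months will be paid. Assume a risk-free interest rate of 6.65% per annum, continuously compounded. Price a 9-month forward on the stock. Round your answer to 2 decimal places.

PV(dividends) I = 0.37·e^(−0.0665·4/12) + 0.37·e^(−0.0665·7/12)
I = 0.3619 + 0.3559 = 0.7178
F = (S − I)·e^(rT) = (25.37 − 0.7178) · e^(0.0665·9/12)
= 24.6522 · e^0.049875 = 24.6522 × 1.051140 = CHF 25.91

CHF 25.91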